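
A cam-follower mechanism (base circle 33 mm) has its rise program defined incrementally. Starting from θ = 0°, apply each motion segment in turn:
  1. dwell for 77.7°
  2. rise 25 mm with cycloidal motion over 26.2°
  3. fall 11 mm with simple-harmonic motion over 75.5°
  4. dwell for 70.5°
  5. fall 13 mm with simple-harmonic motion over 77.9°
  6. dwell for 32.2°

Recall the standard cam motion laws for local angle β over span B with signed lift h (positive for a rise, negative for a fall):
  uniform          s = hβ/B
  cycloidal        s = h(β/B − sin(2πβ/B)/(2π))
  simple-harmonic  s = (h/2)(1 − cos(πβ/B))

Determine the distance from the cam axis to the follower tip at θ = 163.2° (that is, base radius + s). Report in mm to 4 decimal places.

seg 1 [0°–77.7°] dwell: s stays 0.0000
seg 2 [77.7°–103.9°] cycloidal, h=25: full span → s += 25 → s = 25.0000
seg 3 [103.9°–179.4°] simple-harmonic, h=-11: θ=163.2° here. β=59.3, B=75.5. -11/2·(1 − cos(π·0.7854)) = -9.7970 → s = 15.2030
radial distance = base radius + s = 33 + 15.2030 = 48.2030

48.2030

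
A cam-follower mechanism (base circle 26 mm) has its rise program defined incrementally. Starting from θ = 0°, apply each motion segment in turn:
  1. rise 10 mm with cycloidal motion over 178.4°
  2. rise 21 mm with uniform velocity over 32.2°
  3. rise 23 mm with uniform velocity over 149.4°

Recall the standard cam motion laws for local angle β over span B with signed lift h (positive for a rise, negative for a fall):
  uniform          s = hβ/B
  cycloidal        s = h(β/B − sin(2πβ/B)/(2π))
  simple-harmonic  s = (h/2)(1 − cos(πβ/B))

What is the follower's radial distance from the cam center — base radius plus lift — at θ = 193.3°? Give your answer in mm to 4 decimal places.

seg 1 [0°–178.4°] cycloidal, h=10: full span → s += 10 → s = 10.0000
seg 2 [178.4°–210.6°] uniform, h=21: θ=193.3° here. β=14.9, B=32.2. 21·14.9/32.2 = 9.7174 → s = 19.7174
radial distance = base radius + s = 26 + 19.7174 = 45.7174

45.7174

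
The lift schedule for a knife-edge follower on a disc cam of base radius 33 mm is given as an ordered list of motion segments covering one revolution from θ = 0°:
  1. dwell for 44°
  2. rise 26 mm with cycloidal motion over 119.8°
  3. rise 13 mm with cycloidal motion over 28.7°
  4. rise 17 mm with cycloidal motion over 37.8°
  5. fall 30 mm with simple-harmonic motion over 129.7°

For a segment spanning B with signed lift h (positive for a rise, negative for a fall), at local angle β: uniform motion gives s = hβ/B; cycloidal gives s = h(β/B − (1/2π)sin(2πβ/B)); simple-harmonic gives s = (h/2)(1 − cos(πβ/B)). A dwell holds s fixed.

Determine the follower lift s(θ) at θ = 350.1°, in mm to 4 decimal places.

seg 1 [0°–44°] dwell: s stays 0.0000
seg 2 [44°–163.8°] cycloidal, h=26: full span → s += 26 → s = 26.0000
seg 3 [163.8°–192.5°] cycloidal, h=13: full span → s += 13 → s = 39.0000
seg 4 [192.5°–230.3°] cycloidal, h=17: full span → s += 17 → s = 56.0000
seg 5 [230.3°–360°] simple-harmonic, h=-30: θ=350.1° here. β=119.8, B=129.7. -30/2·(1 − cos(π·0.9237)) = -29.5708 → s = 26.4292

26.4292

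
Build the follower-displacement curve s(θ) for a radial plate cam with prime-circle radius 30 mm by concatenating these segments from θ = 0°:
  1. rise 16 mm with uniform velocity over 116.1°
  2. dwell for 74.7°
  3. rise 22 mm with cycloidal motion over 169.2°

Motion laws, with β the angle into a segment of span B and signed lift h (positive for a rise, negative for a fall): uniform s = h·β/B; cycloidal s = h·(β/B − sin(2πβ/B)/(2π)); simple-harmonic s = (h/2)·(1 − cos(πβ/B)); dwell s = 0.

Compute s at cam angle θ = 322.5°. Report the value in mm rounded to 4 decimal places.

seg 1 [0°–116.1°] uniform, h=16: full span → s += 16 → s = 16.0000
seg 2 [116.1°–190.8°] dwell: s stays 16.0000
seg 3 [190.8°–360°] cycloidal, h=22: θ=322.5° here. β=131.7, B=169.2. 22·(0.7784 − sin(2π·0.7784)/(2π)) = 20.5700 → s = 36.5700

36.5700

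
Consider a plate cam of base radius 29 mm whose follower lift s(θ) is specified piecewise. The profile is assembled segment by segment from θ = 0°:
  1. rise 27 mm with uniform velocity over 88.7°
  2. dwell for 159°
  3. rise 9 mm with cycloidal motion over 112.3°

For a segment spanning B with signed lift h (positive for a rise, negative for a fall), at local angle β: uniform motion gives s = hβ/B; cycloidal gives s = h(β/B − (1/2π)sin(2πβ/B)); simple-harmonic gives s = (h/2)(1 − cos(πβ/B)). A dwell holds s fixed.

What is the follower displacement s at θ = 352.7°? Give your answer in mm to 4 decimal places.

seg 1 [0°–88.7°] uniform, h=27: full span → s += 27 → s = 27.0000
seg 2 [88.7°–247.7°] dwell: s stays 27.0000
seg 3 [247.7°–360°] cycloidal, h=9: θ=352.7° here. β=105, B=112.3. 9·(0.9350 − sin(2π·0.9350)/(2π)) = 8.9839 → s = 35.9839

35.9839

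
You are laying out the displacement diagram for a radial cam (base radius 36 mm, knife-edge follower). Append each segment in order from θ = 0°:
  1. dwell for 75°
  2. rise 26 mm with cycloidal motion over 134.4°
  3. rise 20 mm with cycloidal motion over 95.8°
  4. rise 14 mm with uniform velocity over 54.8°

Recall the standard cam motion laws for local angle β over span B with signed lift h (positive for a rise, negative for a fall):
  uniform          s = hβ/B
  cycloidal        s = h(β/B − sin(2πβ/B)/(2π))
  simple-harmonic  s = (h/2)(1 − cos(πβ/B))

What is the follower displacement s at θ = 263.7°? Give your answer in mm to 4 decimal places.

seg 1 [0°–75°] dwell: s stays 0.0000
seg 2 [75°–209.4°] cycloidal, h=26: full span → s += 26 → s = 26.0000
seg 3 [209.4°–305.2°] cycloidal, h=20: θ=263.7° here. β=54.3, B=95.8. 20·(0.5668 − sin(2π·0.5668)/(2π)) = 12.6333 → s = 38.6333

38.6333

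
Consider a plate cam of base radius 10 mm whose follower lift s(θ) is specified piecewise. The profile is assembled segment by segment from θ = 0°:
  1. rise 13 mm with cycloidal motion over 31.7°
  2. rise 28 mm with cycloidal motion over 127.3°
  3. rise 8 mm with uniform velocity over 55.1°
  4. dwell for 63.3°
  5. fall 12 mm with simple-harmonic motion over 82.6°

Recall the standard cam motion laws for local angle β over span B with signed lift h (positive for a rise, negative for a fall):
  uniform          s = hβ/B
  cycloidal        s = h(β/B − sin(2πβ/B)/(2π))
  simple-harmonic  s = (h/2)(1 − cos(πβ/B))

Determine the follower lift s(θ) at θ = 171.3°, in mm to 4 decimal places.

seg 1 [0°–31.7°] cycloidal, h=13: full span → s += 13 → s = 13.0000
seg 2 [31.7°–159°] cycloidal, h=28: full span → s += 28 → s = 41.0000
seg 3 [159°–214.1°] uniform, h=8: θ=171.3° here. β=12.3, B=55.1. 8·12.3/55.1 = 1.7858 → s = 42.7858

42.7858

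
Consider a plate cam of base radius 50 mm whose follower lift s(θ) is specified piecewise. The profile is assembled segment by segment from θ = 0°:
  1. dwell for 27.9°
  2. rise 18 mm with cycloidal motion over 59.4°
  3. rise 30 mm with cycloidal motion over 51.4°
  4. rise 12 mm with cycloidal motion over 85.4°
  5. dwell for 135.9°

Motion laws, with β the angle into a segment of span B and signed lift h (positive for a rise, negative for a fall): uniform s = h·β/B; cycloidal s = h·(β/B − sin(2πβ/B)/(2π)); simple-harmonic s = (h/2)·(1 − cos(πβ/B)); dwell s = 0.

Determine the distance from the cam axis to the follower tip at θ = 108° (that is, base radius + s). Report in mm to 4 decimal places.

seg 1 [0°–27.9°] dwell: s stays 0.0000
seg 2 [27.9°–87.3°] cycloidal, h=18: full span → s += 18 → s = 18.0000
seg 3 [87.3°–138.7°] cycloidal, h=30: θ=108° here. β=20.7, B=51.4. 30·(0.4027 − sin(2π·0.4027)/(2π)) = 9.3418 → s = 27.3418
radial distance = base radius + s = 50 + 27.3418 = 77.3418

77.3418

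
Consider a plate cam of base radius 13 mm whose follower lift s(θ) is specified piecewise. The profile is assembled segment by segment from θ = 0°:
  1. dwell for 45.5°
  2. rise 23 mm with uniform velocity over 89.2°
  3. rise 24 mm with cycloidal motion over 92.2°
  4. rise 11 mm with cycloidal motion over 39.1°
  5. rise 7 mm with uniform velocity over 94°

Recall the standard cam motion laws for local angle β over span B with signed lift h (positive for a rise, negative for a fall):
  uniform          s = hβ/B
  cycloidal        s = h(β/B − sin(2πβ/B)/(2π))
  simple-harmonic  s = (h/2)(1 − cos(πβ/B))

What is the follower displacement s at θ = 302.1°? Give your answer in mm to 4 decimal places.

seg 1 [0°–45.5°] dwell: s stays 0.0000
seg 2 [45.5°–134.7°] uniform, h=23: full span → s += 23 → s = 23.0000
seg 3 [134.7°–226.9°] cycloidal, h=24: full span → s += 24 → s = 47.0000
seg 4 [226.9°–266°] cycloidal, h=11: full span → s += 11 → s = 58.0000
seg 5 [266°–360°] uniform, h=7: θ=302.1° here. β=36.1, B=94. 7·36.1/94 = 2.6883 → s = 60.6883

60.6883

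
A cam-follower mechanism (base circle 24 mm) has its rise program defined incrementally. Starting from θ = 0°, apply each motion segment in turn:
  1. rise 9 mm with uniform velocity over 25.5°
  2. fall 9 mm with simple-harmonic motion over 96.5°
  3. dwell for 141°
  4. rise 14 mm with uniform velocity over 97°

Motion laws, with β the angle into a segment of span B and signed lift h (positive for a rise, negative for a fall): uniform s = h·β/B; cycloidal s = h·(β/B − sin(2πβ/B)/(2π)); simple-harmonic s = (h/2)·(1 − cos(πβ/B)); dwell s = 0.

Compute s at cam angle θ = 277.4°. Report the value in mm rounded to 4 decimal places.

seg 1 [0°–25.5°] uniform, h=9: full span → s += 9 → s = 9.0000
seg 2 [25.5°–122°] simple-harmonic, h=-9: full span → s += -9 → s = 0.0000
seg 3 [122°–263°] dwell: s stays 0.0000
seg 4 [263°–360°] uniform, h=14: θ=277.4° here. β=14.4, B=97. 14·14.4/97 = 2.0784 → s = 2.0784

2.0784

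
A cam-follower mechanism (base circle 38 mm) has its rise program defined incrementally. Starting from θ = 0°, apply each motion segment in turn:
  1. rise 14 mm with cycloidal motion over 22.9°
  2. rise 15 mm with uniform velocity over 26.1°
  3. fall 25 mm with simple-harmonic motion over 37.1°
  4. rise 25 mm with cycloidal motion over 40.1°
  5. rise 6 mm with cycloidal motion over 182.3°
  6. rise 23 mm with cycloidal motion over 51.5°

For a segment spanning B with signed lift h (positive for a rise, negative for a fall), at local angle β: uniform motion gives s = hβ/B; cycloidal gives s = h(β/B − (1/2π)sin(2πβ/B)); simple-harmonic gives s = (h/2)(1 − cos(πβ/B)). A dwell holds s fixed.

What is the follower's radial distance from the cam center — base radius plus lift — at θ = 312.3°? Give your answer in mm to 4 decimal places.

seg 1 [0°–22.9°] cycloidal, h=14: full span → s += 14 → s = 14.0000
seg 2 [22.9°–49°] uniform, h=15: full span → s += 15 → s = 29.0000
seg 3 [49°–86.1°] simple-harmonic, h=-25: full span → s += -25 → s = 4.0000
seg 4 [86.1°–126.2°] cycloidal, h=25: full span → s += 25 → s = 29.0000
seg 5 [126.2°–308.5°] cycloidal, h=6: full span → s += 6 → s = 35.0000
seg 6 [308.5°–360°] cycloidal, h=23: θ=312.3° here. β=3.8, B=51.5. 23·(0.0738 − sin(2π·0.0738)/(2π)) = 0.0601 → s = 35.0601
radial distance = base radius + s = 38 + 35.0601 = 73.0601

73.0601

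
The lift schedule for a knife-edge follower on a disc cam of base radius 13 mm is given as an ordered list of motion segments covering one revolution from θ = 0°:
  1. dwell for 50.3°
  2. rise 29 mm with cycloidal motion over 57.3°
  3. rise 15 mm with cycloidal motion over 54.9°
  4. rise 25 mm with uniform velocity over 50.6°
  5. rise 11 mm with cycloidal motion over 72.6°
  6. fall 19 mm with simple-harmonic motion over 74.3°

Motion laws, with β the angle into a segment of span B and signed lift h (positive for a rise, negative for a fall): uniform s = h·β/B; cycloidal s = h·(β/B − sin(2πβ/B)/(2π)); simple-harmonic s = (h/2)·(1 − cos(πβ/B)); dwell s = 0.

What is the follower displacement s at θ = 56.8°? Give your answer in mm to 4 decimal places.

seg 1 [0°–50.3°] dwell: s stays 0.0000
seg 2 [50.3°–107.6°] cycloidal, h=29: θ=56.8° here. β=6.5, B=57.3. 29·(0.1134 − sin(2π·0.1134)/(2π)) = 0.2715 → s = 0.2715

0.2715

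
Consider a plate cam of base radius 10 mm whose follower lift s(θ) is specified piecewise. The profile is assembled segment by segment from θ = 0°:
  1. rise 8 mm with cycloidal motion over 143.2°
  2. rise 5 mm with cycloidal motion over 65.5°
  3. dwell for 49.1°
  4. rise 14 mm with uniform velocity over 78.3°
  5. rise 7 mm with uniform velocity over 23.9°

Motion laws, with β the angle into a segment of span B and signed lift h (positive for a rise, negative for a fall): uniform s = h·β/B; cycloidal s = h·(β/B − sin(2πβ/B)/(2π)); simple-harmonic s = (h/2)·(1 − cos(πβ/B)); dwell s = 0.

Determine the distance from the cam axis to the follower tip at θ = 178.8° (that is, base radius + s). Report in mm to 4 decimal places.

seg 1 [0°–143.2°] cycloidal, h=8: full span → s += 8 → s = 8.0000
seg 2 [143.2°–208.7°] cycloidal, h=5: θ=178.8° here. β=35.6, B=65.5. 5·(0.5435 − sin(2π·0.5435)/(2π)) = 2.9324 → s = 10.9324
radial distance = base radius + s = 10 + 10.9324 = 20.9324

20.9324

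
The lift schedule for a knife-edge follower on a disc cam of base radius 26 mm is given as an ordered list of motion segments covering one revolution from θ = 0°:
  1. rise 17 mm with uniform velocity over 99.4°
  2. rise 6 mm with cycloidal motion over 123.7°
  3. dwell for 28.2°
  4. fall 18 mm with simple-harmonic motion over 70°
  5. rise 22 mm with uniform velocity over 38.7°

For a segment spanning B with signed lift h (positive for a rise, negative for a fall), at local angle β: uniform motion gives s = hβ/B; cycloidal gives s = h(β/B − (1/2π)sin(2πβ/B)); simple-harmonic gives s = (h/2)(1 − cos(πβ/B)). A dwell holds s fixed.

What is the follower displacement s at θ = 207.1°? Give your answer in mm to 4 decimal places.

seg 1 [0°–99.4°] uniform, h=17: full span → s += 17 → s = 17.0000
seg 2 [99.4°–223.1°] cycloidal, h=6: θ=207.1° here. β=107.7, B=123.7. 6·(0.8707 − sin(2π·0.8707)/(2π)) = 5.9173 → s = 22.9173

22.9173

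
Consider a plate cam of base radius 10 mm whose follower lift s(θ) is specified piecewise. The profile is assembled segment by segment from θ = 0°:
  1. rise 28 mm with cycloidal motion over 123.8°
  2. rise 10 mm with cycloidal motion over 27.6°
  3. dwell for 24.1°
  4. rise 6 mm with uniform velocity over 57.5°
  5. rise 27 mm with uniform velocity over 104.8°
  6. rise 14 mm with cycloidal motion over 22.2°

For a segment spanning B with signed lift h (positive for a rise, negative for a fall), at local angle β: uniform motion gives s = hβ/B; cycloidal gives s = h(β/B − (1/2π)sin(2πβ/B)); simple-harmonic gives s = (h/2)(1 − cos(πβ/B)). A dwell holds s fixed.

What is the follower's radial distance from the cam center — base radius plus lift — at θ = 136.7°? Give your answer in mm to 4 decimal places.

seg 1 [0°–123.8°] cycloidal, h=28: full span → s += 28 → s = 28.0000
seg 2 [123.8°–151.4°] cycloidal, h=10: θ=136.7° here. β=12.9, B=27.6. 10·(0.4674 − sin(2π·0.4674)/(2π)) = 4.3501 → s = 32.3501
radial distance = base radius + s = 10 + 32.3501 = 42.3501

42.3501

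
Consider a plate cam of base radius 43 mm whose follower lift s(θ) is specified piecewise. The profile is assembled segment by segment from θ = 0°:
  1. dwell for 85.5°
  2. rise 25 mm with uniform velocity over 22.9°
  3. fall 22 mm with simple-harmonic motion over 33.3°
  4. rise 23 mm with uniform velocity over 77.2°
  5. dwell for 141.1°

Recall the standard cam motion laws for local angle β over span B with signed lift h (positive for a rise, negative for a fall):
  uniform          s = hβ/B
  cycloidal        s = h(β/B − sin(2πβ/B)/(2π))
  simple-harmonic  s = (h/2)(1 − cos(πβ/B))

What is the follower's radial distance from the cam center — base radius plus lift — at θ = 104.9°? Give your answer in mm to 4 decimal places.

seg 1 [0°–85.5°] dwell: s stays 0.0000
seg 2 [85.5°–108.4°] uniform, h=25: θ=104.9° here. β=19.4, B=22.9. 25·19.4/22.9 = 21.1790 → s = 21.1790
radial distance = base radius + s = 43 + 21.1790 = 64.1790

64.1790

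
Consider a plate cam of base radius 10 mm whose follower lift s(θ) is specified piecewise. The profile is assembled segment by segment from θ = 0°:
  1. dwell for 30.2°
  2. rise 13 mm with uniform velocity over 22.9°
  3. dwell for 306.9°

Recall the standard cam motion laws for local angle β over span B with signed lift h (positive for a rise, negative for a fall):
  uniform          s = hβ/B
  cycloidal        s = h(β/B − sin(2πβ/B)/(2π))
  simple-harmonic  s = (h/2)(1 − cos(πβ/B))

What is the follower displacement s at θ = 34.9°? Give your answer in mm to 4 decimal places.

seg 1 [0°–30.2°] dwell: s stays 0.0000
seg 2 [30.2°–53.1°] uniform, h=13: θ=34.9° here. β=4.7, B=22.9. 13·4.7/22.9 = 2.6681 → s = 2.6681

2.6681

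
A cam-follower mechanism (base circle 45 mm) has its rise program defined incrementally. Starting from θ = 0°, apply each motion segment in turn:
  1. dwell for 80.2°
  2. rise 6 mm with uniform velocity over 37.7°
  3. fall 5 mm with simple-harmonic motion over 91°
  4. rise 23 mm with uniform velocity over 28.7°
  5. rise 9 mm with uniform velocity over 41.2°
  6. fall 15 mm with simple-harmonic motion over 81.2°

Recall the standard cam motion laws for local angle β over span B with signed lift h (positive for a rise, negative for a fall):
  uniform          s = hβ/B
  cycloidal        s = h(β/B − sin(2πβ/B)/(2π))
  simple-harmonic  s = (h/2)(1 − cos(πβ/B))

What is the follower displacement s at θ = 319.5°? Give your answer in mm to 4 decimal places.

seg 1 [0°–80.2°] dwell: s stays 0.0000
seg 2 [80.2°–117.9°] uniform, h=6: full span → s += 6 → s = 6.0000
seg 3 [117.9°–208.9°] simple-harmonic, h=-5: full span → s += -5 → s = 1.0000
seg 4 [208.9°–237.6°] uniform, h=23: full span → s += 23 → s = 24.0000
seg 5 [237.6°–278.8°] uniform, h=9: full span → s += 9 → s = 33.0000
seg 6 [278.8°–360°] simple-harmonic, h=-15: θ=319.5° here. β=40.7, B=81.2. -15/2·(1 − cos(π·0.5012)) = -7.5290 → s = 25.4710

25.4710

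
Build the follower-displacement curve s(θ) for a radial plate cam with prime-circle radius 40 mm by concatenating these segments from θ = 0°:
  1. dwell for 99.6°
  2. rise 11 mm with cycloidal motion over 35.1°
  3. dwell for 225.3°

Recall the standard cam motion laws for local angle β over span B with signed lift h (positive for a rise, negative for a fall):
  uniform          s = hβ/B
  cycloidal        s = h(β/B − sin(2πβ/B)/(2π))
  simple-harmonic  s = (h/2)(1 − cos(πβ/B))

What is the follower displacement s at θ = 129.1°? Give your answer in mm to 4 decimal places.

seg 1 [0°–99.6°] dwell: s stays 0.0000
seg 2 [99.6°–134.7°] cycloidal, h=11: θ=129.1° here. β=29.5, B=35.1. 11·(0.8405 − sin(2π·0.8405)/(2π)) = 10.7205 → s = 10.7205

10.7205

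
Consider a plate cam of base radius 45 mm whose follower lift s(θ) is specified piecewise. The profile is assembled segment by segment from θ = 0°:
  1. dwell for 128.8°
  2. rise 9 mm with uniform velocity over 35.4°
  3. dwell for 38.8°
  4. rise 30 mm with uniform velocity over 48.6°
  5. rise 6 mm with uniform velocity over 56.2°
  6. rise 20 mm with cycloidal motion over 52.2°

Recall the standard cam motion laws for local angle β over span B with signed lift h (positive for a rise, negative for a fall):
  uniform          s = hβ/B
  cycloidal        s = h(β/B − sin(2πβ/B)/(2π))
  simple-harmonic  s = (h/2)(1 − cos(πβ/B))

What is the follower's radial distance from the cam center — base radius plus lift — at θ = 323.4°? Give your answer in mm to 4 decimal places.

seg 1 [0°–128.8°] dwell: s stays 0.0000
seg 2 [128.8°–164.2°] uniform, h=9: full span → s += 9 → s = 9.0000
seg 3 [164.2°–203°] dwell: s stays 9.0000
seg 4 [203°–251.6°] uniform, h=30: full span → s += 30 → s = 39.0000
seg 5 [251.6°–307.8°] uniform, h=6: full span → s += 6 → s = 45.0000
seg 6 [307.8°–360°] cycloidal, h=20: θ=323.4° here. β=15.6, B=52.2. 20·(0.2989 − sin(2π·0.2989)/(2π)) = 2.9427 → s = 47.9427
radial distance = base radius + s = 45 + 47.9427 = 92.9427

92.9427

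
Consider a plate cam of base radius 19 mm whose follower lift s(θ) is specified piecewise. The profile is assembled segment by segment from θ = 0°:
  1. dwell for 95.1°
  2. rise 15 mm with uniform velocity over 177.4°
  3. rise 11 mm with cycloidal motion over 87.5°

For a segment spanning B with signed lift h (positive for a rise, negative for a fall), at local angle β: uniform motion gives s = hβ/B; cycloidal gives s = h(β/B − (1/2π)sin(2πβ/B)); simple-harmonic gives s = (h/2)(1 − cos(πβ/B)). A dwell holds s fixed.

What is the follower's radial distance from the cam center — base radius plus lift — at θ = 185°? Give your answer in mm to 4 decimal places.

seg 1 [0°–95.1°] dwell: s stays 0.0000
seg 2 [95.1°–272.5°] uniform, h=15: θ=185° here. β=89.9, B=177.4. 15·89.9/177.4 = 7.6015 → s = 7.6015
radial distance = base radius + s = 19 + 7.6015 = 26.6015

26.6015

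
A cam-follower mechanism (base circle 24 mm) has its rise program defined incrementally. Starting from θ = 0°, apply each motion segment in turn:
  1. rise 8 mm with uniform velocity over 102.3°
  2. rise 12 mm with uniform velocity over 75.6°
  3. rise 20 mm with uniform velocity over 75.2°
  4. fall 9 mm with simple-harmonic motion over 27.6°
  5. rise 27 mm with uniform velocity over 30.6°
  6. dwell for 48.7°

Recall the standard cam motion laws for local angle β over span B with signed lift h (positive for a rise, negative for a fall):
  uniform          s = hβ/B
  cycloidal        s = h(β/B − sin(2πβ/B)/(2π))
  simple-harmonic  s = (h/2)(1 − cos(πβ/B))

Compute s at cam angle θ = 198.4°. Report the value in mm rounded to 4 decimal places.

seg 1 [0°–102.3°] uniform, h=8: full span → s += 8 → s = 8.0000
seg 2 [102.3°–177.9°] uniform, h=12: full span → s += 12 → s = 20.0000
seg 3 [177.9°–253.1°] uniform, h=20: θ=198.4° here. β=20.5, B=75.2. 20·20.5/75.2 = 5.4521 → s = 25.4521

25.4521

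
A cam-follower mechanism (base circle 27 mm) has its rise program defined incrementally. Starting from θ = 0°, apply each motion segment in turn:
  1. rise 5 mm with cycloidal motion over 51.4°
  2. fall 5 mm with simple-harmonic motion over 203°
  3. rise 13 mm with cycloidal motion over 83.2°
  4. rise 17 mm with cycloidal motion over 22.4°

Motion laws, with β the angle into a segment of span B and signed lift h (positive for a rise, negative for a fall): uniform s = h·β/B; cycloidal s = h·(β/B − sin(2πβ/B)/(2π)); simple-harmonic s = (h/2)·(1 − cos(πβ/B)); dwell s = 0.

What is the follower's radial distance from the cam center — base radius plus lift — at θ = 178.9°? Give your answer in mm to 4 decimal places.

seg 1 [0°–51.4°] cycloidal, h=5: full span → s += 5 → s = 5.0000
seg 2 [51.4°–254.4°] simple-harmonic, h=-5: θ=178.9° here. β=127.5, B=203. -5/2·(1 − cos(π·0.6281)) = -3.4790 → s = 1.5210
radial distance = base radius + s = 27 + 1.5210 = 28.5210

28.5210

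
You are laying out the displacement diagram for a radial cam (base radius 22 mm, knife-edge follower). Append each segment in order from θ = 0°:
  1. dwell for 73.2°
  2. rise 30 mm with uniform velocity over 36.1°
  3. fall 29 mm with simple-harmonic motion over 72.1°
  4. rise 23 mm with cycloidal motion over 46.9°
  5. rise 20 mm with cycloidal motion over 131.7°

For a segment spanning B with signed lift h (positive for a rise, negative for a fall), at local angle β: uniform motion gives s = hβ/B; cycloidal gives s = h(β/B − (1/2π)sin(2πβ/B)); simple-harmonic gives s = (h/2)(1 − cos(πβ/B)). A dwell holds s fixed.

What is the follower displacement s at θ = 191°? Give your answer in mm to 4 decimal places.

seg 1 [0°–73.2°] dwell: s stays 0.0000
seg 2 [73.2°–109.3°] uniform, h=30: full span → s += 30 → s = 30.0000
seg 3 [109.3°–181.4°] simple-harmonic, h=-29: full span → s += -29 → s = 1.0000
seg 4 [181.4°–228.3°] cycloidal, h=23: θ=191° here. β=9.6, B=46.9. 23·(0.2047 − sin(2π·0.2047)/(2π)) = 1.1947 → s = 2.1947

2.1947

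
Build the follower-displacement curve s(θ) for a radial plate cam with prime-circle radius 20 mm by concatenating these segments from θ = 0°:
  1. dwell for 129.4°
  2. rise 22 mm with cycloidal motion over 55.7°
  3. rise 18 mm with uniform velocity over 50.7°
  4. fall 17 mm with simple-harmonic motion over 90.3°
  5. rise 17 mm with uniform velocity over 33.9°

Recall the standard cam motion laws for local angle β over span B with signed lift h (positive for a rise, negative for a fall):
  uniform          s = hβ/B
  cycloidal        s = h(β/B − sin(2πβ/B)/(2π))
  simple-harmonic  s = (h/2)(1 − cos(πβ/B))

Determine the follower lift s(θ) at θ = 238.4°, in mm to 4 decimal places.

seg 1 [0°–129.4°] dwell: s stays 0.0000
seg 2 [129.4°–185.1°] cycloidal, h=22: full span → s += 22 → s = 22.0000
seg 3 [185.1°–235.8°] uniform, h=18: full span → s += 18 → s = 40.0000
seg 4 [235.8°–326.1°] simple-harmonic, h=-17: θ=238.4° here. β=2.6, B=90.3. -17/2·(1 − cos(π·0.0288)) = -0.0348 → s = 39.9652

39.9652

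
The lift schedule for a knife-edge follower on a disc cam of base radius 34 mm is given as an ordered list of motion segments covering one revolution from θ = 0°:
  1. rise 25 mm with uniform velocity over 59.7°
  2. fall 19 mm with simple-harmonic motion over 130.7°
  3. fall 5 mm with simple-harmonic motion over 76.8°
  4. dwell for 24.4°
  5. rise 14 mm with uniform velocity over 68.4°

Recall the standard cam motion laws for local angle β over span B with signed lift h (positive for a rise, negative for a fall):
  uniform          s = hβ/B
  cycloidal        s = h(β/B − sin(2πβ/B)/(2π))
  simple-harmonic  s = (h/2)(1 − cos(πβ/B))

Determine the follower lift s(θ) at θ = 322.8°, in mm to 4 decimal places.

seg 1 [0°–59.7°] uniform, h=25: full span → s += 25 → s = 25.0000
seg 2 [59.7°–190.4°] simple-harmonic, h=-19: full span → s += -19 → s = 6.0000
seg 3 [190.4°–267.2°] simple-harmonic, h=-5: full span → s += -5 → s = 1.0000
seg 4 [267.2°–291.6°] dwell: s stays 1.0000
seg 5 [291.6°–360°] uniform, h=14: θ=322.8° here. β=31.2, B=68.4. 14·31.2/68.4 = 6.3860 → s = 7.3860

7.3860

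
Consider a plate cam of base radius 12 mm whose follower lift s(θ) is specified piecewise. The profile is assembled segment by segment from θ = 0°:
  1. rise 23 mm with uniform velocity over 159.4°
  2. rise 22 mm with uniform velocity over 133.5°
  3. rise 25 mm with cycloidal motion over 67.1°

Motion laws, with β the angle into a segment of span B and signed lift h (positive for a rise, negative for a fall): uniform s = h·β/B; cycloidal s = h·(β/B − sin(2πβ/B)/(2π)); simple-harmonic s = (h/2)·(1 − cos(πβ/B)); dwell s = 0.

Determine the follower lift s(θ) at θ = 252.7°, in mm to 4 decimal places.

seg 1 [0°–159.4°] uniform, h=23: full span → s += 23 → s = 23.0000
seg 2 [159.4°–292.9°] uniform, h=22: θ=252.7° here. β=93.3, B=133.5. 22·93.3/133.5 = 15.3753 → s = 38.3753

38.3753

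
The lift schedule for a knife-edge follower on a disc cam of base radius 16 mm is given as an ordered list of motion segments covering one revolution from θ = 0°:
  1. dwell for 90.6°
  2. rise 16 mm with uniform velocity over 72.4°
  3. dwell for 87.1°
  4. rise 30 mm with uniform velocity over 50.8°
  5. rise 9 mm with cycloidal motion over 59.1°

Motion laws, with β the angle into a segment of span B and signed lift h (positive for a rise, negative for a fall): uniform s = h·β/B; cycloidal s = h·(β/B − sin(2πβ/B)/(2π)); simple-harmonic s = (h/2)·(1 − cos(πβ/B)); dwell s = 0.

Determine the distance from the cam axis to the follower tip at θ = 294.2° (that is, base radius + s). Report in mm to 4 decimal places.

seg 1 [0°–90.6°] dwell: s stays 0.0000
seg 2 [90.6°–163°] uniform, h=16: full span → s += 16 → s = 16.0000
seg 3 [163°–250.1°] dwell: s stays 16.0000
seg 4 [250.1°–300.9°] uniform, h=30: θ=294.2° here. β=44.1, B=50.8. 30·44.1/50.8 = 26.0433 → s = 42.0433
radial distance = base radius + s = 16 + 42.0433 = 58.0433

58.0433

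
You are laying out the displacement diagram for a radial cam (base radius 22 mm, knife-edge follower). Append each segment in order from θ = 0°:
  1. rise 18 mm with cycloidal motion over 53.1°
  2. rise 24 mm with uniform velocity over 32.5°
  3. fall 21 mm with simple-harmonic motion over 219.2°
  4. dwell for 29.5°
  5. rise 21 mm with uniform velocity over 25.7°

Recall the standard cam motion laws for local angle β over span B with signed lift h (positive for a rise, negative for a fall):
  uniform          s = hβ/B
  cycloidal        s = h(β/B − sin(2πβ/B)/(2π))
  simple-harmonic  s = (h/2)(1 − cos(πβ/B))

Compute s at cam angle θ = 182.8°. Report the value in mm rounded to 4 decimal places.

seg 1 [0°–53.1°] cycloidal, h=18: full span → s += 18 → s = 18.0000
seg 2 [53.1°–85.6°] uniform, h=24: full span → s += 24 → s = 42.0000
seg 3 [85.6°–304.8°] simple-harmonic, h=-21: θ=182.8° here. β=97.2, B=219.2. -21/2·(1 − cos(π·0.4434)) = -8.6438 → s = 33.3562

33.3562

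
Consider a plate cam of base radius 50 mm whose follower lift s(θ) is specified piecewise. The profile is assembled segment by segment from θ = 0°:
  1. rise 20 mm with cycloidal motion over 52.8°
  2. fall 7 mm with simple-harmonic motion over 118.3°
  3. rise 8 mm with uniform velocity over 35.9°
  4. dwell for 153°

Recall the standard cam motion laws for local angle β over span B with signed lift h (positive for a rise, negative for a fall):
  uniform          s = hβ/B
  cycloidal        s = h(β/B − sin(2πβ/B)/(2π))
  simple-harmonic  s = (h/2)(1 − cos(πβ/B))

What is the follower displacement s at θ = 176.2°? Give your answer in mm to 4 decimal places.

seg 1 [0°–52.8°] cycloidal, h=20: full span → s += 20 → s = 20.0000
seg 2 [52.8°–171.1°] simple-harmonic, h=-7: full span → s += -7 → s = 13.0000
seg 3 [171.1°–207°] uniform, h=8: θ=176.2° here. β=5.1, B=35.9. 8·5.1/35.9 = 1.1365 → s = 14.1365

14.1365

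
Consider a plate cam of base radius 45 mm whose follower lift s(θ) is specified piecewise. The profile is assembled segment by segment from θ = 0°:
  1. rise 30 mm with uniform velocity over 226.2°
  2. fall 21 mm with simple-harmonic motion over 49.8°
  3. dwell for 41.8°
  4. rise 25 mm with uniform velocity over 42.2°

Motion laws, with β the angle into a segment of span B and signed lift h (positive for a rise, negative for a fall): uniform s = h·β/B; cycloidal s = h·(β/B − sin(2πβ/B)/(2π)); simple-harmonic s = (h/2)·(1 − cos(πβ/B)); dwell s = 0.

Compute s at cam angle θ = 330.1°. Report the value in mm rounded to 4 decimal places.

seg 1 [0°–226.2°] uniform, h=30: full span → s += 30 → s = 30.0000
seg 2 [226.2°–276°] simple-harmonic, h=-21: full span → s += -21 → s = 9.0000
seg 3 [276°–317.8°] dwell: s stays 9.0000
seg 4 [317.8°–360°] uniform, h=25: θ=330.1° here. β=12.3, B=42.2. 25·12.3/42.2 = 7.2867 → s = 16.2867

16.2867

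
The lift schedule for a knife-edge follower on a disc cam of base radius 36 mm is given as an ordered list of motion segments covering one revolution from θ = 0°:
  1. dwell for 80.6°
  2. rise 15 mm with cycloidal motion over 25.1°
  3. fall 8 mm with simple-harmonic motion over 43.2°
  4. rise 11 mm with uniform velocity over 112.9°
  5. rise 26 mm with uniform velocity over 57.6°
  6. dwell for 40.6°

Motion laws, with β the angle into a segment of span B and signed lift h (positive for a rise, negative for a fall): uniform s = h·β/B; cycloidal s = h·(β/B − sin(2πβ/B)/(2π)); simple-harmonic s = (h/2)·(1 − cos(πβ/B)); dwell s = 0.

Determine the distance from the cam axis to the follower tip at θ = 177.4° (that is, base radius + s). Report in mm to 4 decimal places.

seg 1 [0°–80.6°] dwell: s stays 0.0000
seg 2 [80.6°–105.7°] cycloidal, h=15: full span → s += 15 → s = 15.0000
seg 3 [105.7°–148.9°] simple-harmonic, h=-8: full span → s += -8 → s = 7.0000
seg 4 [148.9°–261.8°] uniform, h=11: θ=177.4° here. β=28.5, B=112.9. 11·28.5/112.9 = 2.7768 → s = 9.7768
radial distance = base radius + s = 36 + 9.7768 = 45.7768

45.7768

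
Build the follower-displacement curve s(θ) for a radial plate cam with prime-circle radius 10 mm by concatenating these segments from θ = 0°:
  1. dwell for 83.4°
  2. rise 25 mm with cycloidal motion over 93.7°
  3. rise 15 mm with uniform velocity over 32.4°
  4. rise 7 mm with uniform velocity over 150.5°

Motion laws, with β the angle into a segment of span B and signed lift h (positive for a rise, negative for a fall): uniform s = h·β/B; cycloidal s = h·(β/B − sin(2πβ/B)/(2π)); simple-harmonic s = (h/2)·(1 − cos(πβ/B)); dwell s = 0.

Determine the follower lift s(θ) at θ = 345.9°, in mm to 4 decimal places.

seg 1 [0°–83.4°] dwell: s stays 0.0000
seg 2 [83.4°–177.1°] cycloidal, h=25: full span → s += 25 → s = 25.0000
seg 3 [177.1°–209.5°] uniform, h=15: full span → s += 15 → s = 40.0000
seg 4 [209.5°–360°] uniform, h=7: θ=345.9° here. β=136.4, B=150.5. 7·136.4/150.5 = 6.3442 → s = 46.3442

46.3442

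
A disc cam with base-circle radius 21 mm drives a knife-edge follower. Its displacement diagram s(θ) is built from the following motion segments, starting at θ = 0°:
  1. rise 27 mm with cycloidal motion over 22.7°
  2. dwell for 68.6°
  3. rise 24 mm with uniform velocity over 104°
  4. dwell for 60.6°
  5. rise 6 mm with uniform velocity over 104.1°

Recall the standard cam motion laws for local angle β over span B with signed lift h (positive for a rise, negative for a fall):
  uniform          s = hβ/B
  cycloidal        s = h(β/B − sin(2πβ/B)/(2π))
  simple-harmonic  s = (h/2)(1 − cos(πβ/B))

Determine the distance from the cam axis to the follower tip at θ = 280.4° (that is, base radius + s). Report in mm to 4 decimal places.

seg 1 [0°–22.7°] cycloidal, h=27: full span → s += 27 → s = 27.0000
seg 2 [22.7°–91.3°] dwell: s stays 27.0000
seg 3 [91.3°–195.3°] uniform, h=24: full span → s += 24 → s = 51.0000
seg 4 [195.3°–255.9°] dwell: s stays 51.0000
seg 5 [255.9°–360°] uniform, h=6: θ=280.4° here. β=24.5, B=104.1. 6·24.5/104.1 = 1.4121 → s = 52.4121
radial distance = base radius + s = 21 + 52.4121 = 73.4121

73.4121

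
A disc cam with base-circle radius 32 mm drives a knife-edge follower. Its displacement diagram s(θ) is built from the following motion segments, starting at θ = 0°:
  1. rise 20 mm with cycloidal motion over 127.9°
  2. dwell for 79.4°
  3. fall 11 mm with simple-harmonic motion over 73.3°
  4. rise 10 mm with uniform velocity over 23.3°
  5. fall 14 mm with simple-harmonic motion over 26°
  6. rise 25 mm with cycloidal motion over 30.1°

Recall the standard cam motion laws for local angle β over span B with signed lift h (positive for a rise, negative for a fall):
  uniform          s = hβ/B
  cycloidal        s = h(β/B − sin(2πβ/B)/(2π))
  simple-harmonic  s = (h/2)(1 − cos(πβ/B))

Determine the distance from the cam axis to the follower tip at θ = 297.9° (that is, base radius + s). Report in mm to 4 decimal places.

seg 1 [0°–127.9°] cycloidal, h=20: full span → s += 20 → s = 20.0000
seg 2 [127.9°–207.3°] dwell: s stays 20.0000
seg 3 [207.3°–280.6°] simple-harmonic, h=-11: full span → s += -11 → s = 9.0000
seg 4 [280.6°–303.9°] uniform, h=10: θ=297.9° here. β=17.3, B=23.3. 10·17.3/23.3 = 7.4249 → s = 16.4249
radial distance = base radius + s = 32 + 16.4249 = 48.4249

48.4249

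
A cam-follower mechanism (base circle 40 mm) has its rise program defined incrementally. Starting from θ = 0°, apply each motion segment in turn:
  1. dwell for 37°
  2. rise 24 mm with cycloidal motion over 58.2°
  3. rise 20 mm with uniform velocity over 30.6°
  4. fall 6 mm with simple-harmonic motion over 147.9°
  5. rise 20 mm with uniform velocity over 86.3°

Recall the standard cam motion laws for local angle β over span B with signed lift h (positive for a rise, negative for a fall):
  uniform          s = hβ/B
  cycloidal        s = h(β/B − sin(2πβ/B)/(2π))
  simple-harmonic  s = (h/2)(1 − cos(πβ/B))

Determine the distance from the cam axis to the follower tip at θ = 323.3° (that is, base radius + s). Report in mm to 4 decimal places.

seg 1 [0°–37°] dwell: s stays 0.0000
seg 2 [37°–95.2°] cycloidal, h=24: full span → s += 24 → s = 24.0000
seg 3 [95.2°–125.8°] uniform, h=20: full span → s += 20 → s = 44.0000
seg 4 [125.8°–273.7°] simple-harmonic, h=-6: full span → s += -6 → s = 38.0000
seg 5 [273.7°–360°] uniform, h=20: θ=323.3° here. β=49.6, B=86.3. 20·49.6/86.3 = 11.4948 → s = 49.4948
radial distance = base radius + s = 40 + 49.4948 = 89.4948

89.4948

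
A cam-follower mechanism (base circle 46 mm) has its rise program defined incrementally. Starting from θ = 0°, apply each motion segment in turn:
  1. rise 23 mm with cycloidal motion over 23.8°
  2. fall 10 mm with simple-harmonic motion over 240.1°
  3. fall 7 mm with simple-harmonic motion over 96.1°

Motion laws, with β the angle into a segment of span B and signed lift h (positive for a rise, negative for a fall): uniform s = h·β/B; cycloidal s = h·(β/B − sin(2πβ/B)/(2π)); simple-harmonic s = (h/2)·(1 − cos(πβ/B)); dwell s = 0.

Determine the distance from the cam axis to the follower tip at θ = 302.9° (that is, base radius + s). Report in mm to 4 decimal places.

seg 1 [0°–23.8°] cycloidal, h=23: full span → s += 23 → s = 23.0000
seg 2 [23.8°–263.9°] simple-harmonic, h=-10: full span → s += -10 → s = 13.0000
seg 3 [263.9°–360°] simple-harmonic, h=-7: θ=302.9° here. β=39, B=96.1. -7/2·(1 − cos(π·0.4058)) = -2.4796 → s = 10.5204
radial distance = base radius + s = 46 + 10.5204 = 56.5204

56.5204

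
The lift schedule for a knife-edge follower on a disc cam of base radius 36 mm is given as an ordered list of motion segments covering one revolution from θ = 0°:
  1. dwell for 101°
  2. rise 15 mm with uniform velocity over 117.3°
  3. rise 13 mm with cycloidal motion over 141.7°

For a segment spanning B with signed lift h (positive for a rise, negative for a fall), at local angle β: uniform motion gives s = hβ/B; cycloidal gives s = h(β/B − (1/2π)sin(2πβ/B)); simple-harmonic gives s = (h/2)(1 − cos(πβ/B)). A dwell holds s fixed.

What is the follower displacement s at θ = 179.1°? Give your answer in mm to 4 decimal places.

seg 1 [0°–101°] dwell: s stays 0.0000
seg 2 [101°–218.3°] uniform, h=15: θ=179.1° here. β=78.1, B=117.3. 15·78.1/117.3 = 9.9872 → s = 9.9872

9.9872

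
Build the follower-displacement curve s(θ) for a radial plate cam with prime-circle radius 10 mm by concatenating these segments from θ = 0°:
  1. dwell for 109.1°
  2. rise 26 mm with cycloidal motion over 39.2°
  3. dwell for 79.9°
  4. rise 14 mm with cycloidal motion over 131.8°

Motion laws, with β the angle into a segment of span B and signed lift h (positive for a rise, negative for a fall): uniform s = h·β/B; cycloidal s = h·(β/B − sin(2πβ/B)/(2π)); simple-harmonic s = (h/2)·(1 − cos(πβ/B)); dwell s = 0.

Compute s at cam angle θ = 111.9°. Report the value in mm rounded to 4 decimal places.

seg 1 [0°–109.1°] dwell: s stays 0.0000
seg 2 [109.1°–148.3°] cycloidal, h=26: θ=111.9° here. β=2.8, B=39.2. 26·(0.0714 − sin(2π·0.0714)/(2π)) = 0.0617 → s = 0.0617

0.0617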